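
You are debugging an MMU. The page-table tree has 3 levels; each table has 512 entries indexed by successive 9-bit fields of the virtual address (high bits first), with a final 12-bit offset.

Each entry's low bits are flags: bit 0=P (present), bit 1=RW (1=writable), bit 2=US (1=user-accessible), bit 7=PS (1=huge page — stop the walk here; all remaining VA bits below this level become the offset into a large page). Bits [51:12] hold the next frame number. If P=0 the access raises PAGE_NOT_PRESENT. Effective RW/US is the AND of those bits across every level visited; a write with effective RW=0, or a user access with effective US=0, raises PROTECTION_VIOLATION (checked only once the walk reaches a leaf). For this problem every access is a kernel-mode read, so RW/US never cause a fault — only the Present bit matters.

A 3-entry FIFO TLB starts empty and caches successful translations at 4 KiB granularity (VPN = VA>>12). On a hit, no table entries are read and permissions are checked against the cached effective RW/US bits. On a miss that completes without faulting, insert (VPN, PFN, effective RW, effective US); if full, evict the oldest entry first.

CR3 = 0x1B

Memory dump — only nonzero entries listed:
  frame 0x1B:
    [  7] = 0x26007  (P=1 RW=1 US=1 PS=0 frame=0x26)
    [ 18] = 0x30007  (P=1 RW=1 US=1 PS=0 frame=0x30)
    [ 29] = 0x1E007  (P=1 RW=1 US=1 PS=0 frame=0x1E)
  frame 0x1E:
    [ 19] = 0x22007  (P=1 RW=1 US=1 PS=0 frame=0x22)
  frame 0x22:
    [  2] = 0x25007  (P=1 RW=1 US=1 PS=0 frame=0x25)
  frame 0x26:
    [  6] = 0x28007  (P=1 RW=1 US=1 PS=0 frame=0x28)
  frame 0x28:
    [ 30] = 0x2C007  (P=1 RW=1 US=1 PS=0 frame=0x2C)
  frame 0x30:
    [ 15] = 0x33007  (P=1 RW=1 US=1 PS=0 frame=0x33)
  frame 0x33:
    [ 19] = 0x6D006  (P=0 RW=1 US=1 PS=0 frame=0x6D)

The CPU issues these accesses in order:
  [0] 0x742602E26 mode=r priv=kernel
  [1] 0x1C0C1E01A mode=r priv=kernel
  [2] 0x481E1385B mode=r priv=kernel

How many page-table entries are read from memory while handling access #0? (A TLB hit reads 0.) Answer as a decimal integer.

Walk each access:
#0 VA=0x742602E26 (r,kernel):
  L0 @0x1B[29] → 0x1E007  P=1,RW=1,US=1,PS=0
  L1 @0x1E[19] → 0x22007  P=1,RW=1,US=1,PS=0
  L2 @0x22[2] → 0x25007  P=1,RW=1,US=1,PS=0
  ⇒ phys 0x25E26  [3 reads]
#1 VA=0x1C0C1E01A (r,kernel):
  L0 @0x1B[7] → 0x26007  P=1,RW=1,US=1,PS=0
  L1 @0x26[6] → 0x28007  P=1,RW=1,US=1,PS=0
  L2 @0x28[30] → 0x2C007  P=1,RW=1,US=1,PS=0
  ⇒ phys 0x2C01A  [3 reads]
#2 VA=0x481E1385B (r,kernel):
  L0 @0x1B[18] → 0x30007  P=1,RW=1,US=1,PS=0
  L1 @0x30[15] → 0x33007  P=1,RW=1,US=1,PS=0
  L2 @0x33[19] → 0x6D006  P=0,RW=1,US=1,PS=0
  ✗ PAGE_NOT_PRESENT  [3 reads]

Entries read for #0: 3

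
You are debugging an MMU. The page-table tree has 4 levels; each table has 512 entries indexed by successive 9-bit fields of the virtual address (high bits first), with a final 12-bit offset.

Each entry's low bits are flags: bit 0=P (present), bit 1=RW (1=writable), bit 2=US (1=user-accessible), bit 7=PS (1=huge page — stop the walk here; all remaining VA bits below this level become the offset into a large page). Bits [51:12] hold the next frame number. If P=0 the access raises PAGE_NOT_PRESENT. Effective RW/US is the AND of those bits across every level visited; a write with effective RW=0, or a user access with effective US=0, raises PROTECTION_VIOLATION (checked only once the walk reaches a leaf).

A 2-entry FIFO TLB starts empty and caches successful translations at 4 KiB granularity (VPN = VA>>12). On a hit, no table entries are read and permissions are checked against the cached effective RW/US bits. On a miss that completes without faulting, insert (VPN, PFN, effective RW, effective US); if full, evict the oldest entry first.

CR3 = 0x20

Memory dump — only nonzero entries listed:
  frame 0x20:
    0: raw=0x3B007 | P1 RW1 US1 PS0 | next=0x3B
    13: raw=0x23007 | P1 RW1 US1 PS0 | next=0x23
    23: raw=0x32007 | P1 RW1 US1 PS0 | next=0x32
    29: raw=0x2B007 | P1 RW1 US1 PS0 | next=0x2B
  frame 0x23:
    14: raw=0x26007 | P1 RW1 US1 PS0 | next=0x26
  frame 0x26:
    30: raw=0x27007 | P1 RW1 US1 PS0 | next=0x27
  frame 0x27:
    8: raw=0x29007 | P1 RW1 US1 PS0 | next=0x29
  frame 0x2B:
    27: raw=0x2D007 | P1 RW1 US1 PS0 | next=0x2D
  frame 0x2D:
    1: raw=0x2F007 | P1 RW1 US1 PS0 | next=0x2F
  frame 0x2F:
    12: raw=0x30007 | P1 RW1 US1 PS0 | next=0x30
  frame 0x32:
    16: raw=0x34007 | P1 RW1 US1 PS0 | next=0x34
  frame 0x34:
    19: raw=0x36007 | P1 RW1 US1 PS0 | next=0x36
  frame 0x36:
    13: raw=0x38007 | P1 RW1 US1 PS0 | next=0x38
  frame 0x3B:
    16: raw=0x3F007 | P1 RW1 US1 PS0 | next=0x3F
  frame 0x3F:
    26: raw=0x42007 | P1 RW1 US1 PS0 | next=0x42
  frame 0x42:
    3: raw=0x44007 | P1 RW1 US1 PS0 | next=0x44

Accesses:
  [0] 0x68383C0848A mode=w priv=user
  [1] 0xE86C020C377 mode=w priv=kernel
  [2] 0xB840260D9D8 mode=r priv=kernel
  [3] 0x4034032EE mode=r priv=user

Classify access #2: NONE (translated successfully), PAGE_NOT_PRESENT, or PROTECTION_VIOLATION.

Trace:
#0 VA=0x68383C0848A (w,user):
  [0] read 0x20 idx=13: raw=0x23007 flags P=1 W=1 U=1 S=0
  [1] read 0x23 idx=14: raw=0x26007 flags P=1 W=1 U=1 S=0
  [2] read 0x26 idx=30: raw=0x27007 flags P=1 W=1 U=1 S=0
  [3] read 0x27 idx=8: raw=0x29007 flags P=1 W=1 U=1 S=0
  → PA=0x2948A  (4 entries read)
#1 VA=0xE86C020C377 (w,kernel):
  [0] read 0x20 idx=29: raw=0x2B007 flags P=1 W=1 U=1 S=0
  [1] read 0x2B idx=27: raw=0x2D007 flags P=1 W=1 U=1 S=0
  [2] read 0x2D idx=1: raw=0x2F007 flags P=1 W=1 U=1 S=0
  [3] read 0x2F idx=12: raw=0x30007 flags P=1 W=1 U=1 S=0
  → PA=0x30377  (4 entries read)
#2 VA=0xB840260D9D8 (r,kernel):
  [0] read 0x20 idx=23: raw=0x32007 flags P=1 W=1 U=1 S=0
  [1] read 0x32 idx=16: raw=0x34007 flags P=1 W=1 U=1 S=0
  [2] read 0x34 idx=19: raw=0x36007 flags P=1 W=1 U=1 S=0
  [3] read 0x36 idx=13: raw=0x38007 flags P=1 W=1 U=1 S=0
  → PA=0x389D8  (4 entries read)
#3 VA=0x4034032EE (r,user):
  [0] read 0x20 idx=0: raw=0x3B007 flags P=1 W=1 U=1 S=0
  [1] read 0x3B idx=16: raw=0x3F007 flags P=1 W=1 U=1 S=0
  [2] read 0x3F idx=26: raw=0x42007 flags P=1 W=1 U=1 S=0
  [3] read 0x42 idx=3: raw=0x44007 flags P=1 W=1 U=1 S=0
  → PA=0x442EE  (4 entries read)

Access #2 fault: NONE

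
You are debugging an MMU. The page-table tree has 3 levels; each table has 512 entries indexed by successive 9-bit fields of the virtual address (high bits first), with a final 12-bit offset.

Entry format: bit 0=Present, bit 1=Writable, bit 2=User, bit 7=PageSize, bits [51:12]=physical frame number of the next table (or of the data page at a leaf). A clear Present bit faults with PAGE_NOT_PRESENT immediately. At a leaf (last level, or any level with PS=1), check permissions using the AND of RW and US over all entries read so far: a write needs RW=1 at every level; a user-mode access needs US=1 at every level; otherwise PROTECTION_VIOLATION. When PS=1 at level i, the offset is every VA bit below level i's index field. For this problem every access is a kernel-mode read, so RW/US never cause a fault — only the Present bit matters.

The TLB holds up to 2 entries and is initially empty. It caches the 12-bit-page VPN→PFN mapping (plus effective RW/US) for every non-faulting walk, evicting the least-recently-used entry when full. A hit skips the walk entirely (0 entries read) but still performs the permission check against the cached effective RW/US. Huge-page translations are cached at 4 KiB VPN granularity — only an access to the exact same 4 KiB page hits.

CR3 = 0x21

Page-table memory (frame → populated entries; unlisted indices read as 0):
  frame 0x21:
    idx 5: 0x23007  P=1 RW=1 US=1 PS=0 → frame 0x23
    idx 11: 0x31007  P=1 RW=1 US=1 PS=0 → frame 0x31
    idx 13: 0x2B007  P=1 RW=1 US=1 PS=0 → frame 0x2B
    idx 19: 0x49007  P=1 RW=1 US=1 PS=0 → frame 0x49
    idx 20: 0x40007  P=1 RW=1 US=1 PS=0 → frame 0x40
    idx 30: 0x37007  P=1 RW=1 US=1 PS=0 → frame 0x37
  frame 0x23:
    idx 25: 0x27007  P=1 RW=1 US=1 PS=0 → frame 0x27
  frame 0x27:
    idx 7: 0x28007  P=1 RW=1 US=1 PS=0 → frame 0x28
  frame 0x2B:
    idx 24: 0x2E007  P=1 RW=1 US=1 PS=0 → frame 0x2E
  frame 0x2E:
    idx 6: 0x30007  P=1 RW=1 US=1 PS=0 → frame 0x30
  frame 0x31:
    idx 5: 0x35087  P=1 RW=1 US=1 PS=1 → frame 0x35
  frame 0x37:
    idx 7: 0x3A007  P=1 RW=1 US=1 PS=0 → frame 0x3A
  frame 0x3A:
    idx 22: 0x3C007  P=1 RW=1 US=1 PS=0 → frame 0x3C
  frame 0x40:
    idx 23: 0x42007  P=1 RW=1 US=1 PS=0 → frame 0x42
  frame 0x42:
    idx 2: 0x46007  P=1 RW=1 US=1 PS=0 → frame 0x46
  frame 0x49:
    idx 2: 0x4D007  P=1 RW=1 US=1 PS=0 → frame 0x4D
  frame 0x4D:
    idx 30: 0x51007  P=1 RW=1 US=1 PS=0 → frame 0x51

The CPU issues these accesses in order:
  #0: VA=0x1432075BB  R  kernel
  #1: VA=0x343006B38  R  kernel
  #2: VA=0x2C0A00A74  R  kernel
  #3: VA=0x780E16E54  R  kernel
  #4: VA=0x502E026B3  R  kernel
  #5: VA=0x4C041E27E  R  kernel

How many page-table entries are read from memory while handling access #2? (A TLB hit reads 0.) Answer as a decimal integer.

Trace:
#0 VA=0x1432075BB (r,kernel):
  L0: frame=0x21 idx=5 entry=0x23007 [P=1 RW=1 US=1 PS=0]
  L1: frame=0x23 idx=25 entry=0x27007 [P=1 RW=1 US=1 PS=0]
  L2: frame=0x27 idx=7 entry=0x28007 [P=1 RW=1 US=1 PS=0]
  ✓ 0x285BB  — 3 lookups
#1 VA=0x343006B38 (r,kernel):
  L0: frame=0x21 idx=13 entry=0x2B007 [P=1 RW=1 US=1 PS=0]
  L1: frame=0x2B idx=24 entry=0x2E007 [P=1 RW=1 US=1 PS=0]
  L2: frame=0x2E idx=6 entry=0x30007 [P=1 RW=1 US=1 PS=0]
  ✓ 0x30B38  — 3 lookups
#2 VA=0x2C0A00A74 (r,kernel):
  L0: frame=0x21 idx=11 entry=0x31007 [P=1 RW=1 US=1 PS=0]
  L1: frame=0x31 idx=5 entry=0x35087 [P=1 RW=1 US=1 PS=1]
  ✓ 0x35A74 (huge @L1)  — 2 lookups
#3 VA=0x780E16E54 (r,kernel):
  L0: frame=0x21 idx=30 entry=0x37007 [P=1 RW=1 US=1 PS=0]
  L1: frame=0x37 idx=7 entry=0x3A007 [P=1 RW=1 US=1 PS=0]
  L2: frame=0x3A idx=22 entry=0x3C007 [P=1 RW=1 US=1 PS=0]
  ✓ 0x3CE54  — 3 lookups
#4 VA=0x502E026B3 (r,kernel):
  L0: frame=0x21 idx=20 entry=0x40007 [P=1 RW=1 US=1 PS=0]
  L1: frame=0x40 idx=23 entry=0x42007 [P=1 RW=1 US=1 PS=0]
  L2: frame=0x42 idx=2 entry=0x46007 [P=1 RW=1 US=1 PS=0]
  ✓ 0x466B3  — 3 lookups
#5 VA=0x4C041E27E (r,kernel):
  L0: frame=0x21 idx=19 entry=0x49007 [P=1 RW=1 US=1 PS=0]
  L1: frame=0x49 idx=2 entry=0x4D007 [P=1 RW=1 US=1 PS=0]
  L2: frame=0x4D idx=30 entry=0x51007 [P=1 RW=1 US=1 PS=0]
  ✓ 0x5127E  — 3 lookups

Entries read for #2: 2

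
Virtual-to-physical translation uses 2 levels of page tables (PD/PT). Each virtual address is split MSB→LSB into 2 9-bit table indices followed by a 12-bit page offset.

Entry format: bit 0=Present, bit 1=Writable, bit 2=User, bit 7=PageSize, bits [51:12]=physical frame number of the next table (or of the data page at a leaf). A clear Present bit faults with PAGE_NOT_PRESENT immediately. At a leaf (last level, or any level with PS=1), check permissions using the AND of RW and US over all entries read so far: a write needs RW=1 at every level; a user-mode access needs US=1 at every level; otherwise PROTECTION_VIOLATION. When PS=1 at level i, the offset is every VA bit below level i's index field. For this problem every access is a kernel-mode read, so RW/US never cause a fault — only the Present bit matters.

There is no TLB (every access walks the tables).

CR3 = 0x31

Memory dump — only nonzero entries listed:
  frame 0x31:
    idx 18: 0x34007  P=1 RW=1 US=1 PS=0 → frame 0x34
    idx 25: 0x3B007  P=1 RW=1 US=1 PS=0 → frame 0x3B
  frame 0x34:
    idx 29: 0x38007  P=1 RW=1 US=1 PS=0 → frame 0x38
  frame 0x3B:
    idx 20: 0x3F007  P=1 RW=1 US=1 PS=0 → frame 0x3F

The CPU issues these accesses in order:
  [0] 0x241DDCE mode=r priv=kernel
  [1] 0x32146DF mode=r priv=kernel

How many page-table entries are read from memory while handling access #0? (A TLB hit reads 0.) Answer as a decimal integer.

Trace:
#0 VA=0x241DDCE (r,kernel):
  L0 @0x31[18] → 0x34007  P=1,RW=1,US=1,PS=0
  L1 @0x34[29] → 0x38007  P=1,RW=1,US=1,PS=0
  ⇒ phys 0x38DCE  [2 reads]
#1 VA=0x32146DF (r,kernel):
  L0 @0x31[25] → 0x3B007  P=1,RW=1,US=1,PS=0
  L1 @0x3B[20] → 0x3F007  P=1,RW=1,US=1,PS=0
  ⇒ phys 0x3F6DF  [2 reads]

Entries read for #0: 2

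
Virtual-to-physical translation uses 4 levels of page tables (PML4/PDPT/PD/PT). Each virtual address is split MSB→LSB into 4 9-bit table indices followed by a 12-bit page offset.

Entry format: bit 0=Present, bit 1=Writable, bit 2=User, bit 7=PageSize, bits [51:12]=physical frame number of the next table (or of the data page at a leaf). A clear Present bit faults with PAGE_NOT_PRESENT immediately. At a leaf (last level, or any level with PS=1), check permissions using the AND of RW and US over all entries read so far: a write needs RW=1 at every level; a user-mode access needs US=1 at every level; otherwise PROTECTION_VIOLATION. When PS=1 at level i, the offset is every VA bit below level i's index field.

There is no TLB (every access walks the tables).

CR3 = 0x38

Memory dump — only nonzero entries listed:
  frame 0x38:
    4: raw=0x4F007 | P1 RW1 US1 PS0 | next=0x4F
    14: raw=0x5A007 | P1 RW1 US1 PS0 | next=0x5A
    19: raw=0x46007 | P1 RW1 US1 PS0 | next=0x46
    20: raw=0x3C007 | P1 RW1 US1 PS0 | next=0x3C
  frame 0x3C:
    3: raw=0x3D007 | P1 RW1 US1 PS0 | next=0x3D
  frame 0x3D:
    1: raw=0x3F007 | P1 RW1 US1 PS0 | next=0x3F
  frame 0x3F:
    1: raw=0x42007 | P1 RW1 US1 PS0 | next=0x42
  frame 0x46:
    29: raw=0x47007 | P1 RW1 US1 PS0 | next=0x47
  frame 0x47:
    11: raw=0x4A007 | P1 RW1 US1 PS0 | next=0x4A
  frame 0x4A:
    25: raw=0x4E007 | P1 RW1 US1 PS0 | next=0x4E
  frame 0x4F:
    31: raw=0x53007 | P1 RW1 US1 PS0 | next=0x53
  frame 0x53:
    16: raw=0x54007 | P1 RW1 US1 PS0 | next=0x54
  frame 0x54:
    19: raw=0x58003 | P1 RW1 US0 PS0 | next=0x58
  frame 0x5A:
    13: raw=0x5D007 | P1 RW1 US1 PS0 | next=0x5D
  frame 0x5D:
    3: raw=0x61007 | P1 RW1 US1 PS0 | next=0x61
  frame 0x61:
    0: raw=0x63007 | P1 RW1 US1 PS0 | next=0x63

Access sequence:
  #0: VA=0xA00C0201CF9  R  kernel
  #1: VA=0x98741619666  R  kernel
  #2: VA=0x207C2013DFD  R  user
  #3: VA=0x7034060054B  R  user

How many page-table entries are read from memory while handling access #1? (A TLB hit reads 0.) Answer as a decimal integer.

Trace:
#0 VA=0xA00C0201CF9 (r,kernel):
  L0: frame=0x38 idx=20 entry=0x3C007 [P=1 RW=1 US=1 PS=0]
  L1: frame=0x3C idx=3 entry=0x3D007 [P=1 RW=1 US=1 PS=0]
  L2: frame=0x3D idx=1 entry=0x3F007 [P=1 RW=1 US=1 PS=0]
  L3: frame=0x3F idx=1 entry=0x42007 [P=1 RW=1 US=1 PS=0]
  ⇒ phys 0x42CF9  [4 reads]
#1 VA=0x98741619666 (r,kernel):
  L0: frame=0x38 idx=19 entry=0x46007 [P=1 RW=1 US=1 PS=0]
  L1: frame=0x46 idx=29 entry=0x47007 [P=1 RW=1 US=1 PS=0]
  L2: frame=0x47 idx=11 entry=0x4A007 [P=1 RW=1 US=1 PS=0]
  L3: frame=0x4A idx=25 entry=0x4E007 [P=1 RW=1 US=1 PS=0]
  ⇒ phys 0x4E666  [4 reads]
#2 VA=0x207C2013DFD (r,user):
  L0: frame=0x38 idx=4 entry=0x4F007 [P=1 RW=1 US=1 PS=0]
  L1: frame=0x4F idx=31 entry=0x53007 [P=1 RW=1 US=1 PS=0]
  L2: frame=0x53 idx=16 entry=0x54007 [P=1 RW=1 US=1 PS=0]
  L3: frame=0x54 idx=19 entry=0x58003 [P=1 RW=1 US=0 PS=0]
  ⇒ fault: PROTECTION_VIOLATION  — 4 lookups
#3 VA=0x7034060054B (r,user):
  L0: frame=0x38 idx=14 entry=0x5A007 [P=1 RW=1 US=1 PS=0]
  L1: frame=0x5A idx=13 entry=0x5D007 [P=1 RW=1 US=1 PS=0]
  L2: frame=0x5D idx=3 entry=0x61007 [P=1 RW=1 US=1 PS=0]
  L3: frame=0x61 idx=0 entry=0x63007 [P=1 RW=1 US=1 PS=0]
  ⇒ phys 0x6354B  [4 reads]

Entries read for #1: 4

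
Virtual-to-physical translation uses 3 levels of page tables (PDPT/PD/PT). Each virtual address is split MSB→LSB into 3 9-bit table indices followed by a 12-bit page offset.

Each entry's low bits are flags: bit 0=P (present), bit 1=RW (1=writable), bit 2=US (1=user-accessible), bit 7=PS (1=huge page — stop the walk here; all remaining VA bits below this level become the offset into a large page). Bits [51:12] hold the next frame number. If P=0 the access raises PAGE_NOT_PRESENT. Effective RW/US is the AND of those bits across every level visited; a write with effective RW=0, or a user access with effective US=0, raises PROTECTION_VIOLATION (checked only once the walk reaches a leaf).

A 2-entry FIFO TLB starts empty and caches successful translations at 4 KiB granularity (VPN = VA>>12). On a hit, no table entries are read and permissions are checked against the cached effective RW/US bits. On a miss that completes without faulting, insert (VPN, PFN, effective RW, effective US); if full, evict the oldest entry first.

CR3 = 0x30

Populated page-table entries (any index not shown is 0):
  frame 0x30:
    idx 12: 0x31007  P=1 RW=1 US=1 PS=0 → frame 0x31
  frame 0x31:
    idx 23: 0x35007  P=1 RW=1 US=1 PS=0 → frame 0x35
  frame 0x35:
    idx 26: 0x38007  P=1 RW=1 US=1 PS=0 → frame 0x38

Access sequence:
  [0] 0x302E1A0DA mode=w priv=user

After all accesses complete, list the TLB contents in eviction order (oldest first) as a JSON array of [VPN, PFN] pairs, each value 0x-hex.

Walk each access:
#0 VA=0x302E1A0DA (w,user):
  L0: frame=0x30 idx=12 entry=0x31007 [P=1 RW=1 US=1 PS=0]
  L1: frame=0x31 idx=23 entry=0x35007 [P=1 RW=1 US=1 PS=0]
  L2: frame=0x35 idx=26 entry=0x38007 [P=1 RW=1 US=1 PS=0]
  → PA=0x380DA  (3 entries read)

TLB: [["0x302E1A", "0x38"]]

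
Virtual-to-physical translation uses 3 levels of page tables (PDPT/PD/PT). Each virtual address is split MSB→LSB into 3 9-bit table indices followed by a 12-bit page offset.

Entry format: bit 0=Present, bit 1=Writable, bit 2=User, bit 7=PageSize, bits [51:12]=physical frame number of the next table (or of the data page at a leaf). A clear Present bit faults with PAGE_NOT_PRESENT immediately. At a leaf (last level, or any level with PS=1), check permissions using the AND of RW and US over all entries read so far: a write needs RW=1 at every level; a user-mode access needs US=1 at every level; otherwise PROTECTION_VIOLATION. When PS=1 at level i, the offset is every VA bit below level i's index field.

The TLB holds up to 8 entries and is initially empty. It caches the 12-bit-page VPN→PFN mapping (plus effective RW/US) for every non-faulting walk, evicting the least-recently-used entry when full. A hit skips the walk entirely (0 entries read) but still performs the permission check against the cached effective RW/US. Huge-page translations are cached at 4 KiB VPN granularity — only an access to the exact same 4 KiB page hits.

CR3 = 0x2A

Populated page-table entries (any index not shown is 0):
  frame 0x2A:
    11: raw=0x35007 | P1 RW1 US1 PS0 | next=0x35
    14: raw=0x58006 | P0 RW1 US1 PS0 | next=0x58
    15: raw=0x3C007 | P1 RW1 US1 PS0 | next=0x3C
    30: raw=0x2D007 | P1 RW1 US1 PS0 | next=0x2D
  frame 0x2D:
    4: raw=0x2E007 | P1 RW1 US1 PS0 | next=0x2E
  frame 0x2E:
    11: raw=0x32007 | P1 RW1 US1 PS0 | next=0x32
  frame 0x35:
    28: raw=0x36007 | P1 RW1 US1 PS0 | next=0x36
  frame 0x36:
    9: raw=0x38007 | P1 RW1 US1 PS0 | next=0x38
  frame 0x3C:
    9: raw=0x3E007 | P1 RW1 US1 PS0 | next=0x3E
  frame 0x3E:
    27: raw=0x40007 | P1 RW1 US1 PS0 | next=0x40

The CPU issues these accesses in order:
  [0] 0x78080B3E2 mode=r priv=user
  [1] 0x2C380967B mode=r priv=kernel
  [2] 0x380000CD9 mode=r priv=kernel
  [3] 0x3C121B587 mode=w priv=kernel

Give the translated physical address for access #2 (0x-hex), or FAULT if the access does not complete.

Walk each access:
#0 VA=0x78080B3E2 (r,user):
  L0 @0x2A[30] → 0x2D007  P=1,RW=1,US=1,PS=0
  L1 @0x2D[4] → 0x2E007  P=1,RW=1,US=1,PS=0
  L2 @0x2E[11] → 0x32007  P=1,RW=1,US=1,PS=0
  → PA=0x323E2  (3 entries read)
#1 VA=0x2C380967B (r,kernel):
  L0 @0x2A[11] → 0x35007  P=1,RW=1,US=1,PS=0
  L1 @0x35[28] → 0x36007  P=1,RW=1,US=1,PS=0
  L2 @0x36[9] → 0x38007  P=1,RW=1,US=1,PS=0
  → PA=0x3867B  (3 entries read)
#2 VA=0x380000CD9 (r,kernel):
  L0 @0x2A[14] → 0x58006  P=0,RW=1,US=1,PS=0
  → PAGE_NOT_PRESENT  (1 entries read)
#3 VA=0x3C121B587 (w,kernel):
  L0 @0x2A[15] → 0x3C007  P=1,RW=1,US=1,PS=0
  L1 @0x3C[9] → 0x3E007  P=1,RW=1,US=1,PS=0
  L2 @0x3E[27] → 0x40007  P=1,RW=1,US=1,PS=0
  → PA=0x40587  (3 entries read)

Access #2 PA: FAULT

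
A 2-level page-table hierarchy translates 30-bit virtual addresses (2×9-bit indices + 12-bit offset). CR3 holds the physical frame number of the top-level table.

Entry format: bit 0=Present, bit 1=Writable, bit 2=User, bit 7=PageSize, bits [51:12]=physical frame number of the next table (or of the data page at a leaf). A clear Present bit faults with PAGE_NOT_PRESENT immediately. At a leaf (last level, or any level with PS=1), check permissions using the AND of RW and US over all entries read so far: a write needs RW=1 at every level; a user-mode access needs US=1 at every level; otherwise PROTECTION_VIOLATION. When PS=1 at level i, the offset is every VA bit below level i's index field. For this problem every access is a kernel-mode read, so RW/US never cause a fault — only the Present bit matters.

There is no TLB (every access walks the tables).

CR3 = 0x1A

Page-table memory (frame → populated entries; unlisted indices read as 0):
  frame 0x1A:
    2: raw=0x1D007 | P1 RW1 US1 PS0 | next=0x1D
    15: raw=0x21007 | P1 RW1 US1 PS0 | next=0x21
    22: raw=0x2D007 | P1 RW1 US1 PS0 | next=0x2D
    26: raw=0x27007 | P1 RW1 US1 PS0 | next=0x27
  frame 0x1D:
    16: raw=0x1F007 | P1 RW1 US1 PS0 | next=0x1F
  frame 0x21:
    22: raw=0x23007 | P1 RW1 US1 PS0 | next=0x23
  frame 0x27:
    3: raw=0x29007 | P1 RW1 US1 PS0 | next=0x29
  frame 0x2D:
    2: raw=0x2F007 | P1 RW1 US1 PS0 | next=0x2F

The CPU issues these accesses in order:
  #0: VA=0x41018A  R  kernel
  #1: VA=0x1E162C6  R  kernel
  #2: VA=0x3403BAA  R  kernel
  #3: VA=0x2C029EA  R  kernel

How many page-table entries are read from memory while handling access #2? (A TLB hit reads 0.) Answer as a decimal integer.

Trace:
#0 VA=0x41018A (r,kernel):
  lvl0: tbl 0x1A, slot 2 ⇒ 0x1D007 (P1/RW1/US1/PS0)
  lvl1: tbl 0x1D, slot 16 ⇒ 0x1F007 (P1/RW1/US1/PS0)
  ⇒ phys 0x1F18A  [2 reads]
#1 VA=0x1E162C6 (r,kernel):
  lvl0: tbl 0x1A, slot 15 ⇒ 0x21007 (P1/RW1/US1/PS0)
  lvl1: tbl 0x21, slot 22 ⇒ 0x23007 (P1/RW1/US1/PS0)
  ⇒ phys 0x232C6  [2 reads]
#2 VA=0x3403BAA (r,kernel):
  lvl0: tbl 0x1A, slot 26 ⇒ 0x27007 (P1/RW1/US1/PS0)
  lvl1: tbl 0x27, slot 3 ⇒ 0x29007 (P1/RW1/US1/PS0)
  ⇒ phys 0x29BAA  [2 reads]
#3 VA=0x2C029EA (r,kernel):
  lvl0: tbl 0x1A, slot 22 ⇒ 0x2D007 (P1/RW1/US1/PS0)
  lvl1: tbl 0x2D, slot 2 ⇒ 0x2F007 (P1/RW1/US1/PS0)
  ⇒ phys 0x2F9EA  [2 reads]

Entries read for #2: 2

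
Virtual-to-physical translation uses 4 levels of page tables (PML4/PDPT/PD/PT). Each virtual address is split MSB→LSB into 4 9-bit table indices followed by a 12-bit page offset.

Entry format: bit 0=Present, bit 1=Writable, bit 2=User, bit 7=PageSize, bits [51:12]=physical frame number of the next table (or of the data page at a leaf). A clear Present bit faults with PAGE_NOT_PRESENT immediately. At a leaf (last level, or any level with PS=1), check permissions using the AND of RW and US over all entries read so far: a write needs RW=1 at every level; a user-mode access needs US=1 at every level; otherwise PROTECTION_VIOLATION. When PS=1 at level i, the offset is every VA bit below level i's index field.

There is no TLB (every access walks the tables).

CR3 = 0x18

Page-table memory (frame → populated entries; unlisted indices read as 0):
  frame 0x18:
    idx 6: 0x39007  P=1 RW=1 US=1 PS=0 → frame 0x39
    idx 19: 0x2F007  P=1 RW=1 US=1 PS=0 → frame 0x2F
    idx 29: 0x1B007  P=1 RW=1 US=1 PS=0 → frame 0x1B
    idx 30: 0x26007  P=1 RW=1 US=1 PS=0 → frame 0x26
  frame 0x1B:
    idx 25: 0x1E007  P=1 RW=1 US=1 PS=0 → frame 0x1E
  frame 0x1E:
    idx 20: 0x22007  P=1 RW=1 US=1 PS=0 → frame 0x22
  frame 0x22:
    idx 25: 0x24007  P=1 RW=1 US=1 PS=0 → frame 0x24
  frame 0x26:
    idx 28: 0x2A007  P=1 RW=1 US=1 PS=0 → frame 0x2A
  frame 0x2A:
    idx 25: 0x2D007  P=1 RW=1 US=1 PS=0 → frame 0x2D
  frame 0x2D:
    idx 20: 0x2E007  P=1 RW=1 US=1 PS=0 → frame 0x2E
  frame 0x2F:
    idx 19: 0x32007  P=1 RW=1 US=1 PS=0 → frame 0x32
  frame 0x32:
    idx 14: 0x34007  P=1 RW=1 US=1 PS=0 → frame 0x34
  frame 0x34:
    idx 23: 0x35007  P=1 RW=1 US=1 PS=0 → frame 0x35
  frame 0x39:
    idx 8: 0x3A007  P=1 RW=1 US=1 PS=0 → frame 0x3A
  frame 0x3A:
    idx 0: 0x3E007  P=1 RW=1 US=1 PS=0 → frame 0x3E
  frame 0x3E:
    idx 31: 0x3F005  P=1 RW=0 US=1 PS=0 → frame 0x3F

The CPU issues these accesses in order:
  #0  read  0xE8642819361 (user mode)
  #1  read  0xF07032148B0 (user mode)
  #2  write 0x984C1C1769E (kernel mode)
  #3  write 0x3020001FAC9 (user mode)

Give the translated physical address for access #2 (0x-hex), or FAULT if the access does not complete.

Per-access translation:
#0 VA=0xE8642819361 (r,user):
  L0 @0x18[29] → 0x1B007  P=1,RW=1,US=1,PS=0
  L1 @0x1B[25] → 0x1E007  P=1,RW=1,US=1,PS=0
  L2 @0x1E[20] → 0x22007  P=1,RW=1,US=1,PS=0
  L3 @0x22[25] → 0x24007  P=1,RW=1,US=1,PS=0
  ✓ 0x24361  — 4 lookups
#1 VA=0xF07032148B0 (r,user):
  L0 @0x18[30] → 0x26007  P=1,RW=1,US=1,PS=0
  L1 @0x26[28] → 0x2A007  P=1,RW=1,US=1,PS=0
  L2 @0x2A[25] → 0x2D007  P=1,RW=1,US=1,PS=0
  L3 @0x2D[20] → 0x2E007  P=1,RW=1,US=1,PS=0
  ✓ 0x2E8B0  — 4 lookups
#2 VA=0x984C1C1769E (w,kernel):
  L0 @0x18[19] → 0x2F007  P=1,RW=1,US=1,PS=0
  L1 @0x2F[19] → 0x32007  P=1,RW=1,US=1,PS=0
  L2 @0x32[14] → 0x34007  P=1,RW=1,US=1,PS=0
  L3 @0x34[23] → 0x35007  P=1,RW=1,US=1,PS=0
  ✓ 0x3569E  — 4 lookups
#3 VA=0x3020001FAC9 (w,user):
  L0 @0x18[6] → 0x39007  P=1,RW=1,US=1,PS=0
  L1 @0x39[8] → 0x3A007  P=1,RW=1,US=1,PS=0
  L2 @0x3A[0] → 0x3E007  P=1,RW=1,US=1,PS=0
  L3 @0x3E[31] → 0x3F005  P=1,RW=0,US=1,PS=0
  → PROTECTION_VIOLATION  (4 entries read)

Access #2 PA: 0x3569E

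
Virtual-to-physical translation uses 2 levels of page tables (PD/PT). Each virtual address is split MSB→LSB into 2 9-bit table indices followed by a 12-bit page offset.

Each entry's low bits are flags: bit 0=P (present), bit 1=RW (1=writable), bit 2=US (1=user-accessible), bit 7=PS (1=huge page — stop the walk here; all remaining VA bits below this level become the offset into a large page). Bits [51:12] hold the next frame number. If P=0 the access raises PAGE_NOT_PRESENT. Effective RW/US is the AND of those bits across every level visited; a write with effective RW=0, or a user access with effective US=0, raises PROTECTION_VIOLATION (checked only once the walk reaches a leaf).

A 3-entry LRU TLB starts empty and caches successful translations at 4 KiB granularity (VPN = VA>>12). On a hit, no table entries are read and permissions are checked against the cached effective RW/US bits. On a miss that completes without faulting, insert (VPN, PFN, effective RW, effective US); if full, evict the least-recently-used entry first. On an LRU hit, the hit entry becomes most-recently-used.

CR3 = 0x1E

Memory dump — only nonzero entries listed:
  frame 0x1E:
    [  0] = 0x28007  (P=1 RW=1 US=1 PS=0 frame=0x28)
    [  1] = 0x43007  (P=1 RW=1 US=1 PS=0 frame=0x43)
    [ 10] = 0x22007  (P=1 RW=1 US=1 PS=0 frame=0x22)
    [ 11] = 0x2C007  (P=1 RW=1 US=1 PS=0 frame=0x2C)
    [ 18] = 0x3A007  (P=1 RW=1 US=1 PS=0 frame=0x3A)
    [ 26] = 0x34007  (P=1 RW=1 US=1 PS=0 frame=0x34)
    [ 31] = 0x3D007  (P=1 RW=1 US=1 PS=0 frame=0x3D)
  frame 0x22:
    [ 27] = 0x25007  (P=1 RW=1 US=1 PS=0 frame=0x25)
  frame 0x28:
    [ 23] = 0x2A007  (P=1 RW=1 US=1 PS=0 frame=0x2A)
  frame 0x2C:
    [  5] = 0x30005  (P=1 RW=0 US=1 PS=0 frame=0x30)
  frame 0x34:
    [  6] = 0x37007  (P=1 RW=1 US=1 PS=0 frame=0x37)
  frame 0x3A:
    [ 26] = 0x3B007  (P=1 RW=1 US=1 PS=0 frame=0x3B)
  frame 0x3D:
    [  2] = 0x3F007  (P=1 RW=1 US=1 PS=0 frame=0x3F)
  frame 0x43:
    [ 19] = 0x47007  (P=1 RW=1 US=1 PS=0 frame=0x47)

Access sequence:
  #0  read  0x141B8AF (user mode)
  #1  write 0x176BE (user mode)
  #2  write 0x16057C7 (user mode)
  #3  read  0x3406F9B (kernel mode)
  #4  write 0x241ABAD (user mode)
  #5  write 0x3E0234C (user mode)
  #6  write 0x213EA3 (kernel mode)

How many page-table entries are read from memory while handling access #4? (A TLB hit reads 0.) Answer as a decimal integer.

Per-access translation:
#0 VA=0x141B8AF (r,user):
  [0] read 0x1E idx=10: raw=0x22007 flags P=1 W=1 U=1 S=0
  [1] read 0x22 idx=27: raw=0x25007 flags P=1 W=1 U=1 S=0
  ⇒ phys 0x258AF  [2 reads]
#1 VA=0x176BE (w,user):
  [0] read 0x1E idx=0: raw=0x28007 flags P=1 W=1 U=1 S=0
  [1] read 0x28 idx=23: raw=0x2A007 flags P=1 W=1 U=1 S=0
  ⇒ phys 0x2A6BE  [2 reads]
#2 VA=0x16057C7 (w,user):
  [0] read 0x1E idx=11: raw=0x2C007 flags P=1 W=1 U=1 S=0
  [1] read 0x2C idx=5: raw=0x30005 flags P=1 W=0 U=1 S=0
  ✗ PROTECTION_VIOLATION  [2 reads]
#3 VA=0x3406F9B (r,kernel):
  [0] read 0x1E idx=26: raw=0x34007 flags P=1 W=1 U=1 S=0
  [1] read 0x34 idx=6: raw=0x37007 flags P=1 W=1 U=1 S=0
  ⇒ phys 0x37F9B  [2 reads]
#4 VA=0x241ABAD (w,user):
  [0] read 0x1E idx=18: raw=0x3A007 flags P=1 W=1 U=1 S=0
  [1] read 0x3A idx=26: raw=0x3B007 flags P=1 W=1 U=1 S=0
  ⇒ phys 0x3BBAD  [2 reads]
#5 VA=0x3E0234C (w,user):
  [0] read 0x1E idx=31: raw=0x3D007 flags P=1 W=1 U=1 S=0
  [1] read 0x3D idx=2: raw=0x3F007 flags P=1 W=1 U=1 S=0
  ⇒ phys 0x3F34C  [2 reads]
#6 VA=0x213EA3 (w,kernel):
  [0] read 0x1E idx=1: raw=0x43007 flags P=1 W=1 U=1 S=0
  [1] read 0x43 idx=19: raw=0x47007 flags P=1 W=1 U=1 S=0
  ⇒ phys 0x47EA3  [2 reads]

Entries read for #4: 2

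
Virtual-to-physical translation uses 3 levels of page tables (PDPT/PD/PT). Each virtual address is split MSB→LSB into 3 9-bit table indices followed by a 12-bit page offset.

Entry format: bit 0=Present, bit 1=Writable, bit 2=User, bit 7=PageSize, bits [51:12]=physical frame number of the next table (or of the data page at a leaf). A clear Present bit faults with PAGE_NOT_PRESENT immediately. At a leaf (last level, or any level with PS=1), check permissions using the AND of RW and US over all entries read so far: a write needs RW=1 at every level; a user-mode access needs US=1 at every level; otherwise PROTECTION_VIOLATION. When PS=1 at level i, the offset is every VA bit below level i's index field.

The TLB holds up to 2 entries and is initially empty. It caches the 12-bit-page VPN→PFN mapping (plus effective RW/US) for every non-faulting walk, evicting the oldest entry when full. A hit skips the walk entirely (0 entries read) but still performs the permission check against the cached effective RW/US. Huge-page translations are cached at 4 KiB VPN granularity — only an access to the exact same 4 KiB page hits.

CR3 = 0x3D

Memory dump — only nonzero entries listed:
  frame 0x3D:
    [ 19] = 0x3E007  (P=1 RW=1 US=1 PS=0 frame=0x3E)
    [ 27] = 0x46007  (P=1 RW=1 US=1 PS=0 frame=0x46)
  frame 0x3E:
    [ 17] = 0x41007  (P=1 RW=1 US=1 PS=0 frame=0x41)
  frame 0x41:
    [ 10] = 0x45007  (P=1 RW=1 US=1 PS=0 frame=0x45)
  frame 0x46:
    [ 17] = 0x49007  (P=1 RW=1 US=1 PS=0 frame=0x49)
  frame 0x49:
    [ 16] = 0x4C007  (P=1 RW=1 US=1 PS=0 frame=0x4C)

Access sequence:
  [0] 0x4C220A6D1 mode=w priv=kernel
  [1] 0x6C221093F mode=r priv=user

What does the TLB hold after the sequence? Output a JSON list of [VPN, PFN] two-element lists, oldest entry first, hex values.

Walk each access:
#0 VA=0x4C220A6D1 (w,kernel):
  L0 @0x3D[19] → 0x3E007  P=1,RW=1,US=1,PS=0
  L1 @0x3E[17] → 0x41007  P=1,RW=1,US=1,PS=0
  L2 @0x41[10] → 0x45007  P=1,RW=1,US=1,PS=0
  ✓ 0x456D1  — 3 lookups
#1 VA=0x6C221093F (r,user):
  L0 @0x3D[27] → 0x46007  P=1,RW=1,US=1,PS=0
  L1 @0x46[17] → 0x49007  P=1,RW=1,US=1,PS=0
  L2 @0x49[16] → 0x4C007  P=1,RW=1,US=1,PS=0
  ✓ 0x4C93F  — 3 lookups

TLB: [["0x4C220A", "0x45"], ["0x6C2210", "0x4C"]]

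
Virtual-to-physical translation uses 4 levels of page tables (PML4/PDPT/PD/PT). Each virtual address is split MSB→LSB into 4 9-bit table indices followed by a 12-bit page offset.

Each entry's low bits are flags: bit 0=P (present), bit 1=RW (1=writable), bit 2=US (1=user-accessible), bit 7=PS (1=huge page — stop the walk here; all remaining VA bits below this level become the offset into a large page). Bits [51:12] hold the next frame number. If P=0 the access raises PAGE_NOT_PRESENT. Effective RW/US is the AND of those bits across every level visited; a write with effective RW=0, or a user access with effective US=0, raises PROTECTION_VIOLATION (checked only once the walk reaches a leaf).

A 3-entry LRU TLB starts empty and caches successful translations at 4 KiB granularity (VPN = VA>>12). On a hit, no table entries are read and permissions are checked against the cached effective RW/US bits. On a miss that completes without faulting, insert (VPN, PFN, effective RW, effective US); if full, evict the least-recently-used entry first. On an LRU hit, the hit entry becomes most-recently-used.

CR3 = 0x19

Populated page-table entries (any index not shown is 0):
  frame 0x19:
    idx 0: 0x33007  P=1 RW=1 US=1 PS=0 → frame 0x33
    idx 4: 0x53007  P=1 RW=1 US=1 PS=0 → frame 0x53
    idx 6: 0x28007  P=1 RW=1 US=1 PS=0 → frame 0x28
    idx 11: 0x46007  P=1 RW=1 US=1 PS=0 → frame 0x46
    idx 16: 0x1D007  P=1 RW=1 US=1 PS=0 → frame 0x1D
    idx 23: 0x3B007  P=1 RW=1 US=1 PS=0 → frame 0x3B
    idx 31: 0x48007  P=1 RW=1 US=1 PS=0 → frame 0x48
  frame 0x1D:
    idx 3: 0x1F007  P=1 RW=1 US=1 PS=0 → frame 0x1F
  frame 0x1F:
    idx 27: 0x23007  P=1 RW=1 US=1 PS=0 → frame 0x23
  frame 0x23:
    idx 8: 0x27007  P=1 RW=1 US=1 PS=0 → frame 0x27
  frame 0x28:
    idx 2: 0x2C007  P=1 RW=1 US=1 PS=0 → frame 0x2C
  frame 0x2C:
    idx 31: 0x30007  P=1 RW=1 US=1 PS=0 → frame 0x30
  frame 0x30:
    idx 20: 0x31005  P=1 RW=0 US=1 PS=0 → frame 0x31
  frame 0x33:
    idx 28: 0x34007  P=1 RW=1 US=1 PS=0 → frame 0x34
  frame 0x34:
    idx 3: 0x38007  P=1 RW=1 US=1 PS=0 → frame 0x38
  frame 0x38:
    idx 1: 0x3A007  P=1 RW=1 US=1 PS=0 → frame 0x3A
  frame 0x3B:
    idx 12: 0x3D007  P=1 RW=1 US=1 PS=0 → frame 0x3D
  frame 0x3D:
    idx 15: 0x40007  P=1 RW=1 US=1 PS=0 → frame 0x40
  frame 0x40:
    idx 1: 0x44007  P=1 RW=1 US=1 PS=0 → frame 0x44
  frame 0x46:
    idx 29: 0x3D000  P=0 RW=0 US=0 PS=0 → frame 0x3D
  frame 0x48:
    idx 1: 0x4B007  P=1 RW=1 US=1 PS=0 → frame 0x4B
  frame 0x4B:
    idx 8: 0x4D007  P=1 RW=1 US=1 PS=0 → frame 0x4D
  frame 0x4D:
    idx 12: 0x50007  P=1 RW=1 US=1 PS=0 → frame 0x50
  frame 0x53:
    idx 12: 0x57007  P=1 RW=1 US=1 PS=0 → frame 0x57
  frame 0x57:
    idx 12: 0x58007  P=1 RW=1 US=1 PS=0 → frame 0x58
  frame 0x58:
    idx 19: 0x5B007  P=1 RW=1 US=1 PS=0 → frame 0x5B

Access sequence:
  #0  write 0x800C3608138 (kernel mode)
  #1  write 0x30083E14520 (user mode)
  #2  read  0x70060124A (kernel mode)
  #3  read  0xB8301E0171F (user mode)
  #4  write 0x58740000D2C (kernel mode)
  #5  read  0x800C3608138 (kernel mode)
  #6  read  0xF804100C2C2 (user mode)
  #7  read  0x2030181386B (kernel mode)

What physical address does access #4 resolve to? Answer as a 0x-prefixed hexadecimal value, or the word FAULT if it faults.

Trace:
#0 VA=0x800C3608138 (w,kernel):
  L0 @0x19[16] → 0x1D007  P=1,RW=1,US=1,PS=0
  L1 @0x1D[3] → 0x1F007  P=1,RW=1,US=1,PS=0
  L2 @0x1F[27] → 0x23007  P=1,RW=1,US=1,PS=0
  L3 @0x23[8] → 0x27007  P=1,RW=1,US=1,PS=0
  ✓ 0x27138  — 4 lookups
#1 VA=0x30083E14520 (w,user):
  L0 @0x19[6] → 0x28007  P=1,RW=1,US=1,PS=0
  L1 @0x28[2] → 0x2C007  P=1,RW=1,US=1,PS=0
  L2 @0x2C[31] → 0x30007  P=1,RW=1,US=1,PS=0
  L3 @0x30[20] → 0x31005  P=1,RW=0,US=1,PS=0
  ✗ PROTECTION_VIOLATION  [4 reads]
#2 VA=0x70060124A (r,kernel):
  L0 @0x19[0] → 0x33007  P=1,RW=1,US=1,PS=0
  L1 @0x33[28] → 0x34007  P=1,RW=1,US=1,PS=0
  L2 @0x34[3] → 0x38007  P=1,RW=1,US=1,PS=0
  L3 @0x38[1] → 0x3A007  P=1,RW=1,US=1,PS=0
  ✓ 0x3A24A  — 4 lookups
#3 VA=0xB8301E0171F (r,user):
  L0 @0x19[23] → 0x3B007  P=1,RW=1,US=1,PS=0
  L1 @0x3B[12] → 0x3D007  P=1,RW=1,US=1,PS=0
  L2 @0x3D[15] → 0x40007  P=1,RW=1,US=1,PS=0
  L3 @0x40[1] → 0x44007  P=1,RW=1,US=1,PS=0
  ✓ 0x4471F  — 4 lookups
#4 VA=0x58740000D2C (w,kernel):
  L0 @0x19[11] → 0x46007  P=1,RW=1,US=1,PS=0
  L1 @0x46[29] → 0x3D000  P=0,RW=0,US=0,PS=0
  ✗ PAGE_NOT_PRESENT  [2 reads]
#5 VA=0x800C3608138 (r,kernel):
  TLB hit vpn=0x800C3608 → PA=0x27138
#6 VA=0xF804100C2C2 (r,user):
  L0 @0x19[31] → 0x48007  P=1,RW=1,US=1,PS=0
  L1 @0x48[1] → 0x4B007  P=1,RW=1,US=1,PS=0
  L2 @0x4B[8] → 0x4D007  P=1,RW=1,US=1,PS=0
  L3 @0x4D[12] → 0x50007  P=1,RW=1,US=1,PS=0
  ✓ 0x502C2  — 4 lookups
#7 VA=0x2030181386B (r,kernel):
  L0 @0x19[4] → 0x53007  P=1,RW=1,US=1,PS=0
  L1 @0x53[12] → 0x57007  P=1,RW=1,US=1,PS=0
  L2 @0x57[12] → 0x58007  P=1,RW=1,US=1,PS=0
  L3 @0x58[19] → 0x5B007  P=1,RW=1,US=1,PS=0
  ✓ 0x5B86B  — 4 lookups

Access #4 PA: FAULT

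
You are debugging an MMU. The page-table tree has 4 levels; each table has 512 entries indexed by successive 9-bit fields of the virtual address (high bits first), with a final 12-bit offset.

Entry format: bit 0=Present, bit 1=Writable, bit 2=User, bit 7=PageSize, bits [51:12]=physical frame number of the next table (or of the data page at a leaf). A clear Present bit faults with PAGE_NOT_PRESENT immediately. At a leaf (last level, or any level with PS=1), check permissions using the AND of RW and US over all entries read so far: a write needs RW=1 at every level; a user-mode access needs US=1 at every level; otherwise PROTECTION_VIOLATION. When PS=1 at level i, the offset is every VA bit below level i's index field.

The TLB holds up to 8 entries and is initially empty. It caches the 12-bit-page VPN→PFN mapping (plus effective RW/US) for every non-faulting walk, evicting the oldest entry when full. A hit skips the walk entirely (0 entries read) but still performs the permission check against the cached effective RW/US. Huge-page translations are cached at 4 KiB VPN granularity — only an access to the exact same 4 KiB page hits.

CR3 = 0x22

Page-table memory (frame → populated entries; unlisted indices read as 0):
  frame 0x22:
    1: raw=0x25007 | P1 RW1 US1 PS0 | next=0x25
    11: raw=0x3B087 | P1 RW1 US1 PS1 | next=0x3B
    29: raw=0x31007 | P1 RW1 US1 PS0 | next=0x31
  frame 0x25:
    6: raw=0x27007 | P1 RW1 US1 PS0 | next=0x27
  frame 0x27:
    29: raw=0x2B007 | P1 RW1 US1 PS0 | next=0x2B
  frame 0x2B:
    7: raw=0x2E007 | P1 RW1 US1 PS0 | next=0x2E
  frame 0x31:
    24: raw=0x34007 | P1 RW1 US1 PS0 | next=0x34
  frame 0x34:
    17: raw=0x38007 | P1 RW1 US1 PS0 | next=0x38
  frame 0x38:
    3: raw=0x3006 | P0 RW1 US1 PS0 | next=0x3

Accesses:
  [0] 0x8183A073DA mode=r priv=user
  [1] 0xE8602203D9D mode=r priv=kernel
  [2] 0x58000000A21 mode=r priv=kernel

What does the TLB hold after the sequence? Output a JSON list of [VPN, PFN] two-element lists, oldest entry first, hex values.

Trace:
#0 VA=0x8183A073DA (r,user):
  [0] read 0x22 idx=1: raw=0x25007 flags P=1 W=1 U=1 S=0
  [1] read 0x25 idx=6: raw=0x27007 flags P=1 W=1 U=1 S=0
  [2] read 0x27 idx=29: raw=0x2B007 flags P=1 W=1 U=1 S=0
  [3] read 0x2B idx=7: raw=0x2E007 flags P=1 W=1 U=1 S=0
  → PA=0x2E3DA  (4 entries read)
#1 VA=0xE8602203D9D (r,kernel):
  [0] read 0x22 idx=29: raw=0x31007 flags P=1 W=1 U=1 S=0
  [1] read 0x31 idx=24: raw=0x34007 flags P=1 W=1 U=1 S=0
  [2] read 0x34 idx=17: raw=0x38007 flags P=1 W=1 U=1 S=0
  [3] read 0x38 idx=3: raw=0x3006 flags P=0 W=1 U=1 S=0
  → PAGE_NOT_PRESENT  (4 entries read)
#2 VA=0x58000000A21 (r,kernel):
  [0] read 0x22 idx=11: raw=0x3B087 flags P=1 W=1 U=1 S=1
  → PA=0x3BA21 (huge @L0)  (1 entries read)

TLB: [["0x8183A07", "0x2E"], ["0x58000000", "0x3B"]]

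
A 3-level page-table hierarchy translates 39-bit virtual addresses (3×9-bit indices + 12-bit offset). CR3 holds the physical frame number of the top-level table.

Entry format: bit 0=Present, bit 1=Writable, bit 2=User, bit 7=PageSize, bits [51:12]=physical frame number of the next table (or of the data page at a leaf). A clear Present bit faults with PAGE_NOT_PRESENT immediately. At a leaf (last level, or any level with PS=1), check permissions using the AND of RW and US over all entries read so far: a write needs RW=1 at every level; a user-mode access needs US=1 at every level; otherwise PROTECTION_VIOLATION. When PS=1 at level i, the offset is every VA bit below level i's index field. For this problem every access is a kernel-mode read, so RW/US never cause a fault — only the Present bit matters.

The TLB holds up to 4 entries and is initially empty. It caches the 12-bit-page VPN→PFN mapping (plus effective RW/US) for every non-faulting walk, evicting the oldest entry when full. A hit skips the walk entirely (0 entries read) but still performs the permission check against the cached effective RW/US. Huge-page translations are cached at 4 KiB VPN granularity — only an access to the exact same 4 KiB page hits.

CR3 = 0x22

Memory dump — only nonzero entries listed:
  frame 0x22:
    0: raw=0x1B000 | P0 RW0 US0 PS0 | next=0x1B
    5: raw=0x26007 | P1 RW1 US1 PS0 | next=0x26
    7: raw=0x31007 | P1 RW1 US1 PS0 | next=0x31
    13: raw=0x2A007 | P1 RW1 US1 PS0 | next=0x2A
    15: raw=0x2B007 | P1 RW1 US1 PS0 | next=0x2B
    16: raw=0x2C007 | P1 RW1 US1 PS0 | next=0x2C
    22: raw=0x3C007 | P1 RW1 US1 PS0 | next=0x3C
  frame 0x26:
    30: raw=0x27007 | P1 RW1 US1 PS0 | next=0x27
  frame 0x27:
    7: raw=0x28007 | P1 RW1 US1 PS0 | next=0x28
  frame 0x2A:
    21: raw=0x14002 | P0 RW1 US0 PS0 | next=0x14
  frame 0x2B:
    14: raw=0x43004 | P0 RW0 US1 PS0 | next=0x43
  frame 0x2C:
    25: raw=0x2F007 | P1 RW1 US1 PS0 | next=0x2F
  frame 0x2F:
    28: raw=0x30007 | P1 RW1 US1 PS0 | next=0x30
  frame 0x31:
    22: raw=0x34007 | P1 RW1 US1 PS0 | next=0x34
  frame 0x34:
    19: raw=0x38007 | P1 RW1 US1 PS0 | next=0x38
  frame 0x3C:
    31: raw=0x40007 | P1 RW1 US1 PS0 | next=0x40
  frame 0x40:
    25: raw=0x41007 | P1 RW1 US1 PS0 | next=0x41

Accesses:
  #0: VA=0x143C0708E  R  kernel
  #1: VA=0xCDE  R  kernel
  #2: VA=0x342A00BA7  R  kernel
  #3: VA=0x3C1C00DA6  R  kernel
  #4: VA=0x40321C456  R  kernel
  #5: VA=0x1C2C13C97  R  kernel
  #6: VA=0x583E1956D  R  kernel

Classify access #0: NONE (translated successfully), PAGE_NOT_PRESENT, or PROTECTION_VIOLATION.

Trace:
#0 VA=0x143C0708E (r,kernel):
  L0 @0x22[5] → 0x26007  P=1,RW=1,US=1,PS=0
  L1 @0x26[30] → 0x27007  P=1,RW=1,US=1,PS=0
  L2 @0x27[7] → 0x28007  P=1,RW=1,US=1,PS=0
  → PA=0x2808E  (3 entries read)
#1 VA=0xCDE (r,kernel):
  L0 @0x22[0] → 0x1B000  P=0,RW=0,US=0,PS=0
  ✗ PAGE_NOT_PRESENT  [1 reads]
#2 VA=0x342A00BA7 (r,kernel):
  L0 @0x22[13] → 0x2A007  P=1,RW=1,US=1,PS=0
  L1 @0x2A[21] → 0x14002  P=0,RW=1,US=0,PS=0
  ✗ PAGE_NOT_PRESENT  [2 reads]
#3 VA=0x3C1C00DA6 (r,kernel):
  L0 @0x22[15] → 0x2B007  P=1,RW=1,US=1,PS=0
  L1 @0x2B[14] → 0x43004  P=0,RW=0,US=1,PS=0
  ✗ PAGE_NOT_PRESENT  [2 reads]
#4 VA=0x40321C456 (r,kernel):
  L0 @0x22[16] → 0x2C007  P=1,RW=1,US=1,PS=0
  L1 @0x2C[25] → 0x2F007  P=1,RW=1,US=1,PS=0
  L2 @0x2F[28] → 0x30007  P=1,RW=1,US=1,PS=0
  → PA=0x30456  (3 entries read)
#5 VA=0x1C2C13C97 (r,kernel):
  L0 @0x22[7] → 0x31007  P=1,RW=1,US=1,PS=0
  L1 @0x31[22] → 0x34007  P=1,RW=1,US=1,PS=0
  L2 @0x34[19] → 0x38007  P=1,RW=1,US=1,PS=0
  → PA=0x38C97  (3 entries read)
#6 VA=0x583E1956D (r,kernel):
  L0 @0x22[22] → 0x3C007  P=1,RW=1,US=1,PS=0
  L1 @0x3C[31] → 0x40007  P=1,RW=1,US=1,PS=0
  L2 @0x40[25] → 0x41007  P=1,RW=1,US=1,PS=0
  → PA=0x4156D  (3 entries read)

Access #0 fault: NONE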